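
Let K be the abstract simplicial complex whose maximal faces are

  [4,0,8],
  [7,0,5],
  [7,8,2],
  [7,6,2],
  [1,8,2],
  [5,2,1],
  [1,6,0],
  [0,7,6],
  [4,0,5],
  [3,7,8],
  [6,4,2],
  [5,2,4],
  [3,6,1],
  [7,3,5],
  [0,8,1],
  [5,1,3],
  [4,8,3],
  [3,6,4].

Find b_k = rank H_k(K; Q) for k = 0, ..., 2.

Take the total order 0 < 1 < 2 < 3 < 4 < 5 < 6 < 7 < 8 on the vertex set. Then K (dimension 2) consists of the simplices:

  0-simplices (9): [0], [1], [2], [3], [4], [5], [6], [7], [8]
  1-simplices (27): (27 of them)
  2-simplices (18): [0,1,6], [0,1,8], [0,4,5], [0,4,8], [0,5,7], [0,6,7], [1,2,5], [1,2,8], [1,3,5], [1,3,6], [2,4,5], [2,4,6], [2,6,7], [2,7,8], [3,4,6], [3,4,8], [3,5,7], [3,7,8]

so the chain groups are C_0 ≅ Z^9, C_1 ≅ Z^27, C_2 ≅ Z^18.

The boundary map ∂_1: C_1 → C_0 is given by ∂[p,q] = [q] − [p]. For instance
  ∂[4,5] = [5] − [4].
This gives a 9×27 integer matrix of rank 8; reducing to Smith normal form yields diagonal entries (1,1,1,1,1,1,1,1).

The boundary map ∂_2: C_2 → C_1 acts by ∂[p,q,r] = [q,r] − [p,r] + [p,q]. For instance
  ∂[1,3,5] = [3,5] − [1,5] + [1,3],
  ∂[2,4,6] = [4,6] − [2,6] + [2,4].
As a 27×18 matrix over Z this has rank 17, with invariant factors (1,1,1,1,1,1,1,1,1,1,1,1,1,1,1,1,1).

From H_k ≅ ker(∂_k) / im(∂_{k+1}) we obtain:

  H_0: rank C_0 − rank ∂_1 = 9 − 8 = 1, and the invariant factors of ∂_1 are all 1, so H_0 ≅ Z.
  H_1: rank ker ∂_1 − rank ∂_2 = (27 − 8) − 17 = 2, and the invariant factors of ∂_2 are all 1, so H_1 ≅ Z^2.
  H_2: rank ker ∂_2 − rank ∂_3 = (18 − 17) − 0 = 1, and there is no ∂_3, so H_2 ≅ Z.

Hence the Betti numbers are b_0 = 1, b_1 = 2, b_2 = 1.

b_0 = 1, b_1 = 2, b_2 = 1.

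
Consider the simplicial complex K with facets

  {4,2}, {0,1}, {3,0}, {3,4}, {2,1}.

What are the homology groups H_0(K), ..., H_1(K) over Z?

Take the total order 0 < 1 < 2 < 3 < 4 on the vertex set. Then K (dimension 1) consists of the simplices:

  0-simplices (5): [0], [1], [2], [3], [4]
  1-simplices (5): [0,1], [0,3], [1,2], [2,4], [3,4]

so the chain groups are C_0 ≅ Z^5, C_1 ≅ Z^5.

Boundary ∂_1: C_1 → C_0 maps an edge to its endpoints' difference, ∂[p,q] = q − p.
The 5×5 boundary matrix has rank 4 and Smith normal form diag(1,1,1,1).

From H_k ≅ ker(∂_k) / im(∂_{k+1}) we obtain:

  H_0: rank C_0 − rank ∂_1 = 5 − 4 = 1, and the invariant factors of ∂_1 are all 1, so H_0 ≅ Z.
  H_1: rank ker ∂_1 − rank ∂_2 = (5 − 4) − 0 = 1, and there is no ∂_2, so H_1 ≅ Z.

H_0 ≅ Z,  H_1 ≅ Z.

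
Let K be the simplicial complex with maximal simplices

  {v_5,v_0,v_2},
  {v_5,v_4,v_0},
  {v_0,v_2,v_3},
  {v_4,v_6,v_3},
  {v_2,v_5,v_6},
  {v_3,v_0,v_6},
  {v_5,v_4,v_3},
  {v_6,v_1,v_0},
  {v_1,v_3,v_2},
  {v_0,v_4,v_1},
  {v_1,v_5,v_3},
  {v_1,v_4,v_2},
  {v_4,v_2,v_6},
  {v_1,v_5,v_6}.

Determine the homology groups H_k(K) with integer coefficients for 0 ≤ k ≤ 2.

We work with the vertex ordering v_0 < v_1 < v_2 < v_3 < v_4 < v_5 < v_6. The simplices of K, each written with vertices in increasing order, are:

  0-simplices (7): [v_0], [v_1], [v_2], [v_3], [v_4], [v_5], [v_6]
  1-simplices (21): (21 of them)
  2-simplices (14): (14 of them)

so the chain groups are C_0 ≅ Z^7, C_1 ≅ Z^21, C_2 ≅ Z^14.

∂_1: C_1 → C_0 sends each edge [p,q] (with p < q) to q − p. For instance
  ∂[v_0,v_1] = [v_1] − [v_0].
As a 7×21 matrix over Z this has rank 6, with invariant factors (1,1,1,1,1,1).

The boundary map ∂_2: C_2 → C_1 sends each 2-simplex [p,q,r] to [q,r] − [p,r] + [p,q]. For instance
  ∂[v_1,v_2,v_3] = [v_2,v_3] − [v_1,v_3] + [v_1,v_2],
  ∂[v_2,v_5,v_6] = [v_5,v_6] − [v_2,v_6] + [v_2,v_5].
The resulting 21×14 matrix has rank 13, and its Smith normal form has invariant factors (1,1,1,1,1,1,1,1,1,1,1,1,1).

Now H_k = ker ∂_k / im ∂_{k+1}, so:

  H_0: rank C_0 − rank ∂_1 = 7 − 6 = 1, and the invariant factors of ∂_1 are all 1, so H_0 = Z.
  H_1: rank ker ∂_1 − rank ∂_2 = (21 − 6) − 13 = 2, and the invariant factors of ∂_2 are all 1, so H_1 = Z^2.
  H_2: rank ker ∂_2 − rank ∂_3 = (14 − 13) − 0 = 1, and there is no ∂_3, so H_2 = Z.

H_0 ≅ Z,  H_1 ≅ Z^2,  H_2 ≅ Z.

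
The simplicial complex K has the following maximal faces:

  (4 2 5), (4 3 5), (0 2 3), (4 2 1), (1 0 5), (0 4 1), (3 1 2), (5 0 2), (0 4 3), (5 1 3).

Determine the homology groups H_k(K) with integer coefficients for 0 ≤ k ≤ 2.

Fix the vertex order 0 < 1 < 2 < 3 < 4 < 5 and write every simplex with vertices in increasing order. Then dim K = 2 and the simplices of K are:

  0-simplices (6): [0], [1], [2], [3], [4], [5]
  1-simplices (15): [0,1], [0,2], [0,3], [0,4], [0,5], [1,2], [1,3], [1,4], [1,5], [2,3], [2,4], [2,5], [3,4], [3,5], [4,5]
  2-simplices (10): [0,1,4], [0,1,5], [0,2,3], [0,2,5], [0,3,4], [1,2,3], [1,2,4], [1,3,5], [2,4,5], [3,4,5]

giving chain groups C_0 ≅ Z^6, C_1 ≅ Z^15, C_2 ≅ Z^10.

Boundary ∂_1: C_1 → C_0 sends each edge [p,q] (with p < q) to q − p. For instance
  ∂[4,5] = [5] − [4].
The 6×15 boundary matrix has rank 5 and Smith normal form diag(1,1,1,1,1).

The boundary map ∂_2: C_2 → C_1 sends each 2-simplex [p,q,r] to [q,r] − [p,r] + [p,q]. For instance
  ∂[1,2,3] = [2,3] − [1,3] + [1,2],
  ∂[0,3,4] = [3,4] − [0,4] + [0,3].
This gives a 15×10 integer matrix of rank 10; reducing to Smith normal form yields diagonal entries (1,1,1,1,1,1,1,1,1,2).

Now H_k = ker ∂_k / im ∂_{k+1}, so:

  H_0: rank C_0 − rank ∂_1 = 6 − 5 = 1, and the invariant factors of ∂_1 are all 1, so H_0 = Z.
  H_1: rank ker ∂_1 − rank ∂_2 = (15 − 5) − 10 = 0, and ∂_2 has invariant factor 2 > 1, so H_1 = Z/2.
  H_2: rank ker ∂_2 − rank ∂_3 = (10 − 10) − 0 = 0, and there is no ∂_3, so H_2 = 0.

(K is a triangulation of the real projective plane RP^2.)

H_0 = Z,  H_1 = Z/2,  H_2 = 0.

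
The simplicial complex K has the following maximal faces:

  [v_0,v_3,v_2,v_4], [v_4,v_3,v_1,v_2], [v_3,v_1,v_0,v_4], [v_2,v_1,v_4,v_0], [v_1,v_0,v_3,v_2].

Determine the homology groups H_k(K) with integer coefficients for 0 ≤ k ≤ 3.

K has 5 vertices, 10 edges, 10 triangles, 5 3-simplices.
rank ∂_0 = 0, rank ∂_1 = 4 ⇒ b_0 = 5 − 0 − 4 = 1; all invariant factors of ∂_1 are 1 so no torsion. So H_0 = Z.
rank ∂_1 = 4, rank ∂_2 = 6 ⇒ b_1 = 10 − 4 − 6 = 0; all invariant factors of ∂_2 are 1 so no torsion. So H_1 = 0.
rank ∂_2 = 6, rank ∂_3 = 4 ⇒ b_2 = 10 − 6 − 4 = 0; all invariant factors of ∂_3 are 1 so no torsion. So H_2 = 0.
rank ∂_3 = 4, rank ∂_4 = 0 ⇒ b_3 = 5 − 4 − 0 = 1. So H_3 = Z.

H_0 = Z,  H_1 = 0,  H_2 = 0,  H_3 = Z.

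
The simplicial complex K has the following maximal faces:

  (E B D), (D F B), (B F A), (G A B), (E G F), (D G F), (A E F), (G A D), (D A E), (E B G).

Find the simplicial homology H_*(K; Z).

Take the total order A < B < D < E < F < G on the vertex set. Then K (dimension 2) consists of the simplices:

  0-simplices (6): A, B, D, E, F, G
  1-simplices (15): AB, AD, AE, AF, AG, BD, BE, BF, BG, DE, DF, DG, EF, EG, FG
  2-simplices (10): ABF, ABG, ADE, ADG, AEF, BDE, BDF, BEG, DFG, EFG

Hence C_0 ≅ Z^6, C_1 ≅ Z^15, C_2 ≅ Z^10.

The boundary map ∂_1: C_1 → C_0 maps an edge to its endpoints' difference, ∂[p,q] = q − p. For instance
  ∂EG = G − E.
The resulting 6×15 matrix has rank 5, and its Smith normal form has invariant factors (1,1,1,1,1).

∂_2: C_2 → C_1 sends each 2-simplex [p,q,r] to [q,r] − [p,r] + [p,q]. For instance
  ∂ADG = DG − AG + AD,
  ∂BEG = EG − BG + BE.
The 15×10 boundary matrix has rank 10 and Smith normal form diag(1,1,1,1,1,1,1,1,1,2).

Now H_k = ker ∂_k / im ∂_{k+1}, so:

  H_0: rank C_0 − rank ∂_1 = 6 − 5 = 1, and the invariant factors of ∂_1 are all 1, so H_0 ≅ Z.
  H_1: rank ker ∂_1 − rank ∂_2 = (15 − 5) − 10 = 0, and ∂_2 has invariant factor 2 > 1, so H_1 ≅ Z/2.
  H_2: rank ker ∂_2 − rank ∂_3 = (10 − 10) − 0 = 0, and there is no ∂_3, so H_2 ≅ 0.

H_0 ≅ Z,  H_1 ≅ Z/2,  H_2 = 0.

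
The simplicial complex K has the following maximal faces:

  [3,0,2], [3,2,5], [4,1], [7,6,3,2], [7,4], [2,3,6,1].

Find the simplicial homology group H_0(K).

H_0 = Z.

We work with the vertex ordering 0 < 1 < 2 < 3 < 4 < 5 < 6 < 7. The simplices of K, each written with vertices in increasing order, are:

  0-simplices (8): [0], [1], [2], [3], [4], [5], [6], [7]
  1-simplices (15): [0,2], [0,3], [1,2], [1,3], [1,4], [1,6], [2,3], [2,5], [2,6], [2,7], [3,5], [3,6], [3,7], [4,7], [6,7]
  2-simplices (9): [0,2,3], [1,2,3], [1,2,6], [1,3,6], [2,3,5], [2,3,6], [2,3,7], [2,6,7], [3,6,7]
  3-simplices (2): [1,2,3,6], [2,3,6,7]

giving chain groups C_0 ≅ Z^8, C_1 ≅ Z^15, C_2 ≅ Z^9, C_3 ≅ Z^2.

The boundary map ∂_1: C_1 → C_0 maps an edge to its endpoints' difference, ∂[p,q] = q − p.
As a 8×15 matrix over Z this has rank 7, with invariant factors (1,1,1,1,1,1,1).

The boundary map ∂_2: C_2 → C_1 acts by ∂[p,q,r] = [q,r] − [p,r] + [p,q]. For instance
  ∂[0,2,3] = [2,3] − [0,3] + [0,2],
  ∂[3,6,7] = [6,7] − [3,7] + [3,6].
As a 15×9 matrix over Z this has rank 7, with invariant factors (1,1,1,1,1,1,1).

∂_3: C_3 → C_2 sends each 3-simplex σ to the alternating sum Σ_i (−1)^i (σ with its i-th vertex removed). For instance
  ∂[2,3,6,7] = [3,6,7] − [2,6,7] + [2,3,7] − [2,3,6],
  ∂[1,2,3,6] = [2,3,6] − [1,3,6] + [1,2,6] − [1,2,3].
The 9×2 boundary matrix has rank 2 and Smith normal form diag(1,1).

Computing H_k = (kernel of ∂_k) / (image of ∂_{k+1}):

  H_0: rank C_0 − rank ∂_1 = 8 − 7 = 1, and the invariant factors of ∂_1 are all 1, so H_0 = Z.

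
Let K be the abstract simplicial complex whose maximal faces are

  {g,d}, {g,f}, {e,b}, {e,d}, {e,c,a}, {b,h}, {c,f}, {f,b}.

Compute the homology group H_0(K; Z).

Order the vertices as a < b < c < d < e < f < g < h. Listing each simplex with vertices in this order, K has dimension 2 with simplices:

  0-simplices (8): a, b, c, d, e, f, g, h
  1-simplices (10): ac, ae, be, bf, bh, ce, cf, de, dg, fg
  2-simplices (1): ace

so the chain groups are C_0 ≅ Z^8, C_1 ≅ Z^10, C_2 ≅ Z^1.

The boundary map ∂_1: C_1 → C_0 sends each edge [p,q] (with p < q) to q − p. For instance
  ∂de = e − d.
This gives a 8×10 integer matrix of rank 7; reducing to Smith normal form yields diagonal entries (1,1,1,1,1,1,1).

Boundary ∂_2: C_2 → C_1 acts by ∂[p,q,r] = [q,r] − [p,r] + [p,q]. For instance
  ∂ace = ce − ae + ac.
As a 10×1 matrix over Z this has rank 1, with invariant factors (1).

Now H_k = ker ∂_k / im ∂_{k+1}, so:

  H_0: rank C_0 − rank ∂_1 = 8 − 7 = 1, and the invariant factors of ∂_1 are all 1, so H_0 ≅ Z.

H_0 ≅ Z.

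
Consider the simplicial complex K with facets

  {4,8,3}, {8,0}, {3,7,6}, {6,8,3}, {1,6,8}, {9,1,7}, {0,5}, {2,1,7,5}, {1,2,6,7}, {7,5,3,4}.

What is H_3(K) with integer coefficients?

We work with the vertex ordering 0 < 1 < 2 < 3 < 4 < 5 < 6 < 7 < 8 < 9. The simplices of K, each written with vertices in increasing order, are:

  0-simplices (10): [0], [1], [2], [3], [4], [5], [6], [7], [8], [9]
  1-simplices (23): [0,5], [0,8], [1,2], [1,5], [1,6], [1,7], [1,8], [1,9], [2,5], [2,6], [2,7], [3,4], [3,5], [3,6], [3,7], [3,8], [4,5], [4,7], [4,8], [5,7], [6,7], [6,8], [7,9]
  2-simplices (16): [1,2,5], [1,2,6], [1,2,7], [1,5,7], [1,6,7], [1,6,8], [1,7,9], [2,5,7], [2,6,7], [3,4,5], [3,4,7], [3,4,8], [3,5,7], [3,6,7], [3,6,8], [4,5,7]
  3-simplices (3): [1,2,5,7], [1,2,6,7], [3,4,5,7]

Hence C_0 ≅ Z^10, C_1 ≅ Z^23, C_2 ≅ Z^16, C_3 ≅ Z^3.

The boundary map ∂_1: C_1 → C_0 maps an edge to its endpoints' difference, ∂[p,q] = q − p. For instance
  ∂[4,7] = [7] − [4].
The 10×23 boundary matrix has rank 9 and Smith normal form diag(1,1,1,1,1,1,1,1,1).

∂_2: C_2 → C_1 acts by ∂[p,q,r] = [q,r] − [p,r] + [p,q]. For instance
  ∂[3,5,7] = [5,7] − [3,7] + [3,5],
  ∂[1,6,8] = [6,8] − [1,8] + [1,6].
The 23×16 boundary matrix has rank 13 and Smith normal form diag(1,1,1,1,1,1,1,1,1,1,1,1,1).

Boundary ∂_3: C_3 → C_2 sends each 3-simplex σ to the alternating sum Σ_i (−1)^i (σ with its i-th vertex removed). For instance
  ∂[3,4,5,7] = [4,5,7] − [3,5,7] + [3,4,7] − [3,4,5],
  ∂[1,2,5,7] = [2,5,7] − [1,5,7] + [1,2,7] − [1,2,5].
As a 16×3 matrix over Z this has rank 3, with invariant factors (1,1,1).

Now H_k = ker ∂_k / im ∂_{k+1}, so:

  H_3: rank ker ∂_3 − rank ∂_4 = (3 − 3) − 0 = 0, and there is no ∂_4, so H_3 ≅ 0.

H_3 = 0.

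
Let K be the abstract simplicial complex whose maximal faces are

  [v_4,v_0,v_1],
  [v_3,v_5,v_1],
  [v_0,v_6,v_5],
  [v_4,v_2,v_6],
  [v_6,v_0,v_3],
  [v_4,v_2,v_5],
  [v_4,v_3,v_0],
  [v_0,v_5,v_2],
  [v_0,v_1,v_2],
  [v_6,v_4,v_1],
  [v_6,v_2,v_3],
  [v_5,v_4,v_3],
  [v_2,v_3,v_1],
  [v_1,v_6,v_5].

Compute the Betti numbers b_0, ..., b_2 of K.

Take the total order v_0 < v_1 < v_2 < v_3 < v_4 < v_5 < v_6 on the vertex set. Then K (dimension 2) consists of the simplices:

  0-simplices (7): [v_0], [v_1], [v_2], [v_3], [v_4], [v_5], [v_6]
  1-simplices (21): (21 of them)
  2-simplices (14): (14 of them)

Hence C_0 ≅ Z^7, C_1 ≅ Z^21, C_2 ≅ Z^14.

∂_1: C_1 → C_0 maps an edge to its endpoints' difference, ∂[p,q] = q − p.
As a 7×21 matrix over Z this has rank 6, with invariant factors (1,1,1,1,1,1).

∂_2: C_2 → C_1 acts by ∂[p,q,r] = [q,r] − [p,r] + [p,q]. For instance
  ∂[v_0,v_1,v_4] = [v_1,v_4] − [v_0,v_4] + [v_0,v_1],
  ∂[v_0,v_5,v_6] = [v_5,v_6] − [v_0,v_6] + [v_0,v_5].
This gives a 21×14 integer matrix of rank 13; reducing to Smith normal form yields diagonal entries (1,1,1,1,1,1,1,1,1,1,1,1,1).

Reading off H_k = ker ∂_k / im ∂_{k+1}:

  H_0: rank C_0 − rank ∂_1 = 7 − 6 = 1, and the invariant factors of ∂_1 are all 1, so H_0 = Z.
  H_1: rank ker ∂_1 − rank ∂_2 = (21 − 6) − 13 = 2, and the invariant factors of ∂_2 are all 1, so H_1 = Z^2.
  H_2: rank ker ∂_2 − rank ∂_3 = (14 − 13) − 0 = 1, and there is no ∂_3, so H_2 = Z.

As a check, the Euler characteristic is 7 − 21 + 14 = 0, which agrees with 1 − 2 + 1 = 0.
(K is a triangulation of the torus T^2.)

Hence the Betti numbers are b_0 = 1, b_1 = 2, b_2 = 1.

b_0 = 1, b_1 = 2, b_2 = 1.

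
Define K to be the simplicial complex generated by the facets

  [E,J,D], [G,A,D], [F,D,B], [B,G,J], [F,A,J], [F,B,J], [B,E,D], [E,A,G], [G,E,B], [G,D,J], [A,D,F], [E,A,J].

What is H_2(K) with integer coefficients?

H_2 = 0.

Take the total order A < B < D < E < F < G < J on the vertex set. Then K (dimension 2) consists of the simplices:

  0-simplices (7): A, B, D, E, F, G, J
  1-simplices (18): AD, AE, AF, AG, AJ, BD, BE, BF, BG, BJ, DE, DF, DG, DJ, EG, EJ, FJ, GJ
  2-simplices (12): ADF, ADG, AEG, AEJ, AFJ, BDE, BDF, BEG, BFJ, BGJ, DEJ, DGJ

giving chain groups C_0 ≅ Z^7, C_1 ≅ Z^18, C_2 ≅ Z^12.

Boundary ∂_1: C_1 → C_0 maps an edge to its endpoints' difference, ∂[p,q] = q − p. For instance
  ∂EJ = J − E.
The 7×18 boundary matrix has rank 6 and Smith normal form diag(1,1,1,1,1,1).

∂_2: C_2 → C_1 sends each 2-simplex [p,q,r] to [q,r] − [p,r] + [p,q]. For instance
  ∂BFJ = FJ − BJ + BF,
  ∂ADG = DG − AG + AD.
This gives a 18×12 integer matrix of rank 12; reducing to Smith normal form yields diagonal entries (1,1,1,1,1,1,1,1,1,1,1,2).

Now H_k = ker ∂_k / im ∂_{k+1}, so:

  H_2: rank ker ∂_2 − rank ∂_3 = (12 − 12) − 0 = 0, and there is no ∂_3, so H_2 = 0.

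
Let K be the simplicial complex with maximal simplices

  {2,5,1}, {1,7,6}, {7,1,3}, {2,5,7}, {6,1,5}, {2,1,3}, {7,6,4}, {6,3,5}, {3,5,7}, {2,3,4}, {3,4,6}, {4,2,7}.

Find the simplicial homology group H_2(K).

Order the vertices as 1 < 2 < 3 < 4 < 5 < 6 < 7. Listing each simplex with vertices in this order, K has dimension 2 with simplices:

  0-simplices (7): [1], [2], [3], [4], [5], [6], [7]
  1-simplices (18): [1,2], [1,3], [1,5], [1,6], [1,7], [2,3], [2,4], [2,5], [2,7], [3,4], [3,5], [3,6], [3,7], [4,6], [4,7], [5,6], [5,7], [6,7]
  2-simplices (12): [1,2,3], [1,2,5], [1,3,7], [1,5,6], [1,6,7], [2,3,4], [2,4,7], [2,5,7], [3,4,6], [3,5,6], [3,5,7], [4,6,7]

giving chain groups C_0 ≅ Z^7, C_1 ≅ Z^18, C_2 ≅ Z^12.

∂_1: C_1 → C_0 sends each edge [p,q] (with p < q) to q − p. For instance
  ∂[1,6] = [6] − [1].
The resulting 7×18 matrix has rank 6, and its Smith normal form has invariant factors (1,1,1,1,1,1).

Boundary ∂_2: C_2 → C_1 maps a triangle to the signed sum of its edges. For instance
  ∂[2,5,7] = [5,7] − [2,7] + [2,5],
  ∂[1,2,3] = [2,3] − [1,3] + [1,2].
This gives a 18×12 integer matrix of rank 12; reducing to Smith normal form yields diagonal entries (1,1,1,1,1,1,1,1,1,1,1,2).

Computing H_k = (kernel of ∂_k) / (image of ∂_{k+1}):

  H_2: rank ker ∂_2 − rank ∂_3 = (12 − 12) − 0 = 0, and there is no ∂_3, so H_2 ≅ 0.

H_2 ≅ 0.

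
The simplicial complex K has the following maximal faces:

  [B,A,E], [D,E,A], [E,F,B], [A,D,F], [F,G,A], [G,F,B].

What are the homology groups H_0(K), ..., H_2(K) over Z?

H_0 ≅ Z,  H_1 ≅ Z,  H_2 = 0.

Order the vertices as A < B < D < E < F < G. Listing each simplex with vertices in this order, K has dimension 2 with simplices:

  0-simplices (6): A, B, D, E, F, G
  1-simplices (12): AB, AD, AE, AF, AG, BE, BF, BG, DE, DF, EF, FG
  2-simplices (6): ABE, ADE, ADF, AFG, BEF, BFG

so the chain groups are C_0 ≅ Z^6, C_1 ≅ Z^12, C_2 ≅ Z^6.

Boundary ∂_1: C_1 → C_0 maps an edge to its endpoints' difference, ∂[p,q] = q − p.
As a 6×12 matrix over Z this has rank 5, with invariant factors (1,1,1,1,1).

∂_2: C_2 → C_1 sends each 2-simplex [p,q,r] to [q,r] − [p,r] + [p,q]. For instance
  ∂BEF = EF − BF + BE,
  ∂ABE = BE − AE + AB.
As a 12×6 matrix over Z this has rank 6, with invariant factors (1,1,1,1,1,1).

From H_k ≅ ker(∂_k) / im(∂_{k+1}) we obtain:

  H_0: rank C_0 − rank ∂_1 = 6 − 5 = 1, and the invariant factors of ∂_1 are all 1, so H_0 = Z.
  H_1: rank ker ∂_1 − rank ∂_2 = (12 − 5) − 6 = 1, and the invariant factors of ∂_2 are all 1, so H_1 = Z.
  H_2: rank ker ∂_2 − rank ∂_3 = (6 − 6) − 0 = 0, and there is no ∂_3, so H_2 = 0.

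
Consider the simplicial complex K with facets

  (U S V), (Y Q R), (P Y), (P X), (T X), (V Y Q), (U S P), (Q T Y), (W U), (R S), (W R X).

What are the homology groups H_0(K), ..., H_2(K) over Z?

K has 10 vertices, 20 edges, 6 triangles.
rank ∂_0 = 0, rank ∂_1 = 9 ⇒ b_0 = 10 − 0 − 9 = 1; all invariant factors of ∂_1 are 1 so no torsion. So H_0 ≅ Z.
rank ∂_1 = 9, rank ∂_2 = 6 ⇒ b_1 = 20 − 9 − 6 = 5; all invariant factors of ∂_2 are 1 so no torsion. So H_1 ≅ Z^5.
rank ∂_2 = 6, rank ∂_3 = 0 ⇒ b_2 = 6 − 6 − 0 = 0. So H_2 ≅ 0.

H_0 = Z,  H_1 = Z^5,  H_2 = 0.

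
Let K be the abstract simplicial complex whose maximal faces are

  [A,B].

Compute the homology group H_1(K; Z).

We work with the vertex ordering A < B. The simplices of K, each written with vertices in increasing order, are:

  0-simplices (2): A, B
  1-simplices (1): AB

so the chain groups are C_0 ≅ Z^2, C_1 ≅ Z^1.

The boundary map ∂_1: C_1 → C_0 maps an edge to its endpoints' difference, ∂[p,q] = q − p.
This gives a 2×1 integer matrix of rank 1; reducing to Smith normal form yields diagonal entries (1).

Reading off H_k = ker ∂_k / im ∂_{k+1}:

  H_1: rank ker ∂_1 − rank ∂_2 = (1 − 1) − 0 = 0, and there is no ∂_2, so H_1 ≅ 0.

(K is a triangulation of the 1-simplex.)

H_1 = 0.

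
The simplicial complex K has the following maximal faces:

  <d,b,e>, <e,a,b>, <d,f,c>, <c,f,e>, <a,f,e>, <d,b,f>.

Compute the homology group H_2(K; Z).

H_2 = 0.

Fix the vertex order a < b < c < d < e < f and write every simplex with vertices in increasing order. Then dim K = 2 and the simplices of K are:

  0-simplices (6): a, b, c, d, e, f
  1-simplices (12): ab, ae, af, bd, be, bf, cd, ce, cf, de, df, ef
  2-simplices (6): abe, aef, bde, bdf, cdf, cef

so the chain groups are C_0 ≅ Z^6, C_1 ≅ Z^12, C_2 ≅ Z^6.

∂_1: C_1 → C_0 maps an edge to its endpoints' difference, ∂[p,q] = q − p. For instance
  ∂de = e − d.
As a 6×12 matrix over Z this has rank 5, with invariant factors (1,1,1,1,1).

∂_2: C_2 → C_1 acts by ∂[p,q,r] = [q,r] − [p,r] + [p,q]. For instance
  ∂cef = ef − cf + ce,
  ∂bde = de − be + bd.
As a 12×6 matrix over Z this has rank 6, with invariant factors (1,1,1,1,1,1).

From H_k ≅ ker(∂_k) / im(∂_{k+1}) we obtain:

  H_2: rank ker ∂_2 − rank ∂_3 = (6 − 6) − 0 = 0, and there is no ∂_3, so H_2 ≅ 0.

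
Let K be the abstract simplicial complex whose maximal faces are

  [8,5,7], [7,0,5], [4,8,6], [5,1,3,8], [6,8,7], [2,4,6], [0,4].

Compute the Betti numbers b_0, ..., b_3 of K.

Fix the vertex order 0 < 1 < 2 < 3 < 4 < 5 < 6 < 7 < 8 and write every simplex with vertices in increasing order. Then dim K = 3 and the simplices of K are:

  0-simplices (9): [0], [1], [2], [3], [4], [5], [6], [7], [8]
  1-simplices (17): [0,4], [0,5], [0,7], [1,3], [1,5], [1,8], [2,4], [2,6], [3,5], [3,8], [4,6], [4,8], [5,7], [5,8], [6,7], [6,8], [7,8]
  2-simplices (9): [0,5,7], [1,3,5], [1,3,8], [1,5,8], [2,4,6], [3,5,8], [4,6,8], [5,7,8], [6,7,8]
  3-simplices (1): [1,3,5,8]

so the chain groups are C_0 ≅ Z^9, C_1 ≅ Z^17, C_2 ≅ Z^9, C_3 ≅ Z^1.

Boundary ∂_1: C_1 → C_0 is given by ∂[p,q] = [q] − [p]. For instance
  ∂[3,8] = [8] − [3].
The resulting 9×17 matrix has rank 8, and its Smith normal form has invariant factors (1,1,1,1,1,1,1,1).

The boundary map ∂_2: C_2 → C_1 acts by ∂[p,q,r] = [q,r] − [p,r] + [p,q]. For instance
  ∂[1,5,8] = [5,8] − [1,8] + [1,5],
  ∂[3,5,8] = [5,8] − [3,8] + [3,5].
This gives a 17×9 integer matrix of rank 8; reducing to Smith normal form yields diagonal entries (1,1,1,1,1,1,1,1).

∂_3: C_3 → C_2 sends each 3-simplex σ to the alternating sum Σ_i (−1)^i (σ with its i-th vertex removed). For instance
  ∂[1,3,5,8] = [3,5,8] − [1,5,8] + [1,3,8] − [1,3,5].
This gives a 9×1 integer matrix of rank 1; reducing to Smith normal form yields diagonal entries (1).

Now H_k = ker ∂_k / im ∂_{k+1}, so:

  H_0: rank C_0 − rank ∂_1 = 9 − 8 = 1, and the invariant factors of ∂_1 are all 1, so H_0 = Z.
  H_1: rank ker ∂_1 − rank ∂_2 = (17 − 8) − 8 = 1, and the invariant factors of ∂_2 are all 1, so H_1 = Z.
  H_2: rank ker ∂_2 − rank ∂_3 = (9 − 8) − 1 = 0, and the invariant factors of ∂_3 are all 1, so H_2 = 0.
  H_3: rank ker ∂_3 − rank ∂_4 = (1 − 1) − 0 = 0, and there is no ∂_4, so H_3 = 0.

Hence the Betti numbers are b_0 = 1, b_1 = 1, b_2 = 0, b_3 = 0.

b_0 = 1, b_1 = 1, b_2 = 0, b_3 = 0.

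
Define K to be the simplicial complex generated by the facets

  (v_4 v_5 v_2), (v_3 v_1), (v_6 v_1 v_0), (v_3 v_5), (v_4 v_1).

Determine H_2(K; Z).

Order the vertices as v_0 < v_1 < v_2 < v_3 < v_4 < v_5 < v_6. Listing each simplex with vertices in this order, K has dimension 2 with simplices:

  0-simplices (7): [v_0], [v_1], [v_2], [v_3], [v_4], [v_5], [v_6]
  1-simplices (9): [v_0,v_1], [v_0,v_6], [v_1,v_3], [v_1,v_4], [v_1,v_6], [v_2,v_4], [v_2,v_5], [v_3,v_5], [v_4,v_5]
  2-simplices (2): [v_0,v_1,v_6], [v_2,v_4,v_5]

so the chain groups are C_0 ≅ Z^7, C_1 ≅ Z^9, C_2 ≅ Z^2.

∂_1: C_1 → C_0 maps an edge to its endpoints' difference, ∂[p,q] = q − p. For instance
  ∂[v_4,v_5] = [v_5] − [v_4].
The 7×9 boundary matrix has rank 6 and Smith normal form diag(1,1,1,1,1,1).

Boundary ∂_2: C_2 → C_1 acts by ∂[p,q,r] = [q,r] − [p,r] + [p,q]. For instance
  ∂[v_0,v_1,v_6] = [v_1,v_6] − [v_0,v_6] + [v_0,v_1],
  ∂[v_2,v_4,v_5] = [v_4,v_5] − [v_2,v_5] + [v_2,v_4].
The 9×2 boundary matrix has rank 2 and Smith normal form diag(1,1).

From H_k ≅ ker(∂_k) / im(∂_{k+1}) we obtain:

  H_2: rank ker ∂_2 − rank ∂_3 = (2 − 2) − 0 = 0, and there is no ∂_3, so H_2 ≅ 0.

H_2 ≅ 0.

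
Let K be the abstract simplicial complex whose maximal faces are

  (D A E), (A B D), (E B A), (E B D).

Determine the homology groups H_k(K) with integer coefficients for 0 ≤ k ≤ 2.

Fix the vertex order A < B < D < E and write every simplex with vertices in increasing order. Then dim K = 2 and the simplices of K are:

  0-simplices (4): A, B, D, E
  1-simplices (6): AB, AD, AE, BD, BE, DE
  2-simplices (4): ABD, ABE, ADE, BDE

giving chain groups C_0 ≅ Z^4, C_1 ≅ Z^6, C_2 ≅ Z^4.

∂_1: C_1 → C_0 sends each edge [p,q] (with p < q) to q − p.
As a 4×6 matrix over Z this has rank 3, with invariant factors (1,1,1).

Boundary ∂_2: C_2 → C_1 sends each 2-simplex [p,q,r] to [q,r] − [p,r] + [p,q]. For instance
  ∂ABD = BD − AD + AB,
  ∂BDE = DE − BE + BD.
The 6×4 boundary matrix has rank 3 and Smith normal form diag(1,1,1).

Reading off H_k = ker ∂_k / im ∂_{k+1}:

  H_0: rank C_0 − rank ∂_1 = 4 − 3 = 1, and the invariant factors of ∂_1 are all 1, so H_0 = Z.
  H_1: rank ker ∂_1 − rank ∂_2 = (6 − 3) − 3 = 0, and the invariant factors of ∂_2 are all 1, so H_1 = 0.
  H_2: rank ker ∂_2 − rank ∂_3 = (4 − 3) − 0 = 1, and there is no ∂_3, so H_2 = Z.

As a check, the Euler characteristic is 4 − 6 + 4 = 2, which agrees with 1 − 0 + 1 = 2.

H_0 ≅ Z,  H_1 = 0,  H_2 ≅ Z.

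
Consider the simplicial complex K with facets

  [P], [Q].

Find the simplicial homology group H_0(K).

H_0 ≅ Z^2.

K has 2 vertices.
rank ∂_0 = 0, rank ∂_1 = 0 ⇒ b_0 = 2 − 0 − 0 = 2. So H_0 = Z^2.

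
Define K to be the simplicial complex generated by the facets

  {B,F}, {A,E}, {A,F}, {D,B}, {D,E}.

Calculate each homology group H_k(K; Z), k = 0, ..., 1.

H_0 ≅ Z,  H_1 ≅ Z.

Fix the vertex order A < B < D < E < F and write every simplex with vertices in increasing order. Then dim K = 1 and the simplices of K are:

  0-simplices (5): A, B, D, E, F
  1-simplices (5): AE, AF, BD, BF, DE

so the chain groups are C_0 ≅ Z^5, C_1 ≅ Z^5.

∂_1: C_1 → C_0 is given by ∂[p,q] = [q] − [p]. For instance
  ∂AF = F − A.
The 5×5 boundary matrix has rank 4 and Smith normal form diag(1,1,1,1).

Reading off H_k = ker ∂_k / im ∂_{k+1}:

  H_0: rank C_0 − rank ∂_1 = 5 − 4 = 1, and the invariant factors of ∂_1 are all 1, so H_0 ≅ Z.
  H_1: rank ker ∂_1 − rank ∂_2 = (5 − 4) − 0 = 1, and there is no ∂_2, so H_1 ≅ Z.

As a check, the Euler characteristic is 5 − 5 = 0, which agrees with 1 − 1 = 0.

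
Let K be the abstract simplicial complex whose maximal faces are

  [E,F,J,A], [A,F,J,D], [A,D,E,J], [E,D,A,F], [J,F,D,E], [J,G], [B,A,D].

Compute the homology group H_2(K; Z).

We work with the vertex ordering A < B < D < E < F < G < J. The simplices of K, each written with vertices in increasing order, are:

  0-simplices (7): A, B, D, E, F, G, J
  1-simplices (13): AB, AD, AE, AF, AJ, BD, DE, DF, DJ, EF, EJ, FJ, GJ
  2-simplices (11): ABD, ADE, ADF, ADJ, AEF, AEJ, AFJ, DEF, DEJ, DFJ, EFJ
  3-simplices (5): ADEF, ADEJ, ADFJ, AEFJ, DEFJ

Hence C_0 ≅ Z^7, C_1 ≅ Z^13, C_2 ≅ Z^11, C_3 ≅ Z^5.

∂_1: C_1 → C_0 is given by ∂[p,q] = [q] − [p]. For instance
  ∂AF = F − A.
This gives a 7×13 integer matrix of rank 6; reducing to Smith normal form yields diagonal entries (1,1,1,1,1,1).

The boundary map ∂_2: C_2 → C_1 maps a triangle to the signed sum of its edges. For instance
  ∂ADE = DE − AE + AD,
  ∂DFJ = FJ − DJ + DF.
The resulting 13×11 matrix has rank 7, and its Smith normal form has invariant factors (1,1,1,1,1,1,1).

Boundary ∂_3: C_3 → C_2 sends each 3-simplex σ to the alternating sum Σ_i (−1)^i (σ with its i-th vertex removed). For instance
  ∂ADFJ = DFJ − AFJ + ADJ − ADF,
  ∂DEFJ = EFJ − DFJ + DEJ − DEF.
The 11×5 boundary matrix has rank 4 and Smith normal form diag(1,1,1,1).

Computing H_k = (kernel of ∂_k) / (image of ∂_{k+1}):

  H_2: rank ker ∂_2 − rank ∂_3 = (11 − 7) − 4 = 0, and the invariant factors of ∂_3 are all 1, so H_2 ≅ 0.

H_2 = 0.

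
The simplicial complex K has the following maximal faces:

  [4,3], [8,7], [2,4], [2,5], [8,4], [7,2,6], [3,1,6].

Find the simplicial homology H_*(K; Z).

Order the vertices as 1 < 2 < 3 < 4 < 5 < 6 < 7 < 8. Listing each simplex with vertices in this order, K has dimension 2 with simplices:

  0-simplices (8): [1], [2], [3], [4], [5], [6], [7], [8]
  1-simplices (11): [1,3], [1,6], [2,4], [2,5], [2,6], [2,7], [3,4], [3,6], [4,8], [6,7], [7,8]
  2-simplices (2): [1,3,6], [2,6,7]

giving chain groups C_0 ≅ Z^8, C_1 ≅ Z^11, C_2 ≅ Z^2.

Boundary ∂_1: C_1 → C_0 sends each edge [p,q] (with p < q) to q − p.
The 8×11 boundary matrix has rank 7 and Smith normal form diag(1,1,1,1,1,1,1).

The boundary map ∂_2: C_2 → C_1 acts by ∂[p,q,r] = [q,r] − [p,r] + [p,q]. For instance
  ∂[1,3,6] = [3,6] − [1,6] + [1,3],
  ∂[2,6,7] = [6,7] − [2,7] + [2,6].
The resulting 11×2 matrix has rank 2, and its Smith normal form has invariant factors (1,1).

Reading off H_k = ker ∂_k / im ∂_{k+1}:

  H_0: rank C_0 − rank ∂_1 = 8 − 7 = 1, and the invariant factors of ∂_1 are all 1, so H_0 ≅ Z.
  H_1: rank ker ∂_1 − rank ∂_2 = (11 − 7) − 2 = 2, and the invariant factors of ∂_2 are all 1, so H_1 ≅ Z^2.
  H_2: rank ker ∂_2 − rank ∂_3 = (2 − 2) − 0 = 0, and there is no ∂_3, so H_2 ≅ 0.

As a check, the Euler characteristic is 8 − 11 + 2 = -1, which agrees with 1 − 2 + 0 = -1.

H_0 ≅ Z,  H_1 ≅ Z^2,  H_2 = 0.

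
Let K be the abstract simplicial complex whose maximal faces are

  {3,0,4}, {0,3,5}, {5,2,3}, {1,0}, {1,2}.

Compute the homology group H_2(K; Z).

H_2 = 0.

Take the total order 0 < 1 < 2 < 3 < 4 < 5 on the vertex set. Then K (dimension 2) consists of the simplices:

  0-simplices (6): [0], [1], [2], [3], [4], [5]
  1-simplices (9): [0,1], [0,3], [0,4], [0,5], [1,2], [2,3], [2,5], [3,4], [3,5]
  2-simplices (3): [0,3,4], [0,3,5], [2,3,5]

giving chain groups C_0 ≅ Z^6, C_1 ≅ Z^9, C_2 ≅ Z^3.

The boundary map ∂_1: C_1 → C_0 is given by ∂[p,q] = [q] − [p].
This gives a 6×9 integer matrix of rank 5; reducing to Smith normal form yields diagonal entries (1,1,1,1,1).

∂_2: C_2 → C_1 acts by ∂[p,q,r] = [q,r] − [p,r] + [p,q]. For instance
  ∂[0,3,4] = [3,4] − [0,4] + [0,3],
  ∂[2,3,5] = [3,5] − [2,5] + [2,3].
This gives a 9×3 integer matrix of rank 3; reducing to Smith normal form yields diagonal entries (1,1,1).

Computing H_k = (kernel of ∂_k) / (image of ∂_{k+1}):

  H_2: rank ker ∂_2 − rank ∂_3 = (3 − 3) − 0 = 0, and there is no ∂_3, so H_2 = 0.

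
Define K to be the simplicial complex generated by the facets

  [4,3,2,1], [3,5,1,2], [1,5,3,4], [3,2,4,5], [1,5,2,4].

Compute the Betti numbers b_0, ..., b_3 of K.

b_0 = 1, b_1 = 0, b_2 = 0, b_3 = 1.

We work with the vertex ordering 1 < 2 < 3 < 4 < 5. The simplices of K, each written with vertices in increasing order, are:

  0-simplices (5): [1], [2], [3], [4], [5]
  1-simplices (10): [1,2], [1,3], [1,4], [1,5], [2,3], [2,4], [2,5], [3,4], [3,5], [4,5]
  2-simplices (10): [1,2,3], [1,2,4], [1,2,5], [1,3,4], [1,3,5], [1,4,5], [2,3,4], [2,3,5], [2,4,5], [3,4,5]
  3-simplices (5): [1,2,3,4], [1,2,3,5], [1,2,4,5], [1,3,4,5], [2,3,4,5]

so the chain groups are C_0 ≅ Z^5, C_1 ≅ Z^10, C_2 ≅ Z^10, C_3 ≅ Z^5.

The boundary map ∂_1: C_1 → C_0 maps an edge to its endpoints' difference, ∂[p,q] = q − p. For instance
  ∂[2,3] = [3] − [2].
As a 5×10 matrix over Z this has rank 4, with invariant factors (1,1,1,1).

The boundary map ∂_2: C_2 → C_1 acts by ∂[p,q,r] = [q,r] − [p,r] + [p,q]. For instance
  ∂[3,4,5] = [4,5] − [3,5] + [3,4],
  ∂[2,3,5] = [3,5] − [2,5] + [2,3].
This gives a 10×10 integer matrix of rank 6; reducing to Smith normal form yields diagonal entries (1,1,1,1,1,1).

The boundary map ∂_3: C_3 → C_2 sends each 3-simplex σ to the alternating sum Σ_i (−1)^i (σ with its i-th vertex removed). For instance
  ∂[1,2,4,5] = [2,4,5] − [1,4,5] + [1,2,5] − [1,2,4],
  ∂[1,3,4,5] = [3,4,5] − [1,4,5] + [1,3,5] − [1,3,4].
As a 10×5 matrix over Z this has rank 4, with invariant factors (1,1,1,1).

Now H_k = ker ∂_k / im ∂_{k+1}, so:

  H_0: rank C_0 − rank ∂_1 = 5 − 4 = 1, and the invariant factors of ∂_1 are all 1, so H_0 = Z.
  H_1: rank ker ∂_1 − rank ∂_2 = (10 − 4) − 6 = 0, and the invariant factors of ∂_2 are all 1, so H_1 = 0.
  H_2: rank ker ∂_2 − rank ∂_3 = (10 − 6) − 4 = 0, and the invariant factors of ∂_3 are all 1, so H_2 = 0.
  H_3: rank ker ∂_3 − rank ∂_4 = (5 − 4) − 0 = 1, and there is no ∂_4, so H_3 = Z.

As a check, the Euler characteristic is 5 − 10 + 10 − 5 = 0, which agrees with 1 − 0 + 0 − 1 = 0.

Hence the Betti numbers are b_0 = 1, b_1 = 0, b_2 = 0, b_3 = 1.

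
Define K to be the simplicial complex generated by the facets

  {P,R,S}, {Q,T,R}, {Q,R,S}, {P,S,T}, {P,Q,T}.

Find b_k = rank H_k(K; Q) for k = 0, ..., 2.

Take the total order P < Q < R < S < T on the vertex set. Then K (dimension 2) consists of the simplices:

  0-simplices (5): P, Q, R, S, T
  1-simplices (10): PQ, PR, PS, PT, QR, QS, QT, RS, RT, ST
  2-simplices (5): PQT, PRS, PST, QRS, QRT

so the chain groups are C_0 ≅ Z^5, C_1 ≅ Z^10, C_2 ≅ Z^5.

Boundary ∂_1: C_1 → C_0 is given by ∂[p,q] = [q] − [p]. For instance
  ∂ST = T − S.
As a 5×10 matrix over Z this has rank 4, with invariant factors (1,1,1,1).

Boundary ∂_2: C_2 → C_1 acts by ∂[p,q,r] = [q,r] − [p,r] + [p,q]. For instance
  ∂QRT = RT − QT + QR,
  ∂PRS = RS − PS + PR.
The 10×5 boundary matrix has rank 5 and Smith normal form diag(1,1,1,1,1).

Now H_k = ker ∂_k / im ∂_{k+1}, so:

  H_0: rank C_0 − rank ∂_1 = 5 − 4 = 1, and the invariant factors of ∂_1 are all 1, so H_0 ≅ Z.
  H_1: rank ker ∂_1 − rank ∂_2 = (10 − 4) − 5 = 1, and the invariant factors of ∂_2 are all 1, so H_1 ≅ Z.
  H_2: rank ker ∂_2 − rank ∂_3 = (5 − 5) − 0 = 0, and there is no ∂_3, so H_2 ≅ 0.

As a check, the Euler characteristic is 5 − 10 + 5 = 0, which agrees with 1 − 1 + 0 = 0.

Hence the Betti numbers are b_0 = 1, b_1 = 1, b_2 = 0.

b_0 = 1, b_1 = 1, b_2 = 0.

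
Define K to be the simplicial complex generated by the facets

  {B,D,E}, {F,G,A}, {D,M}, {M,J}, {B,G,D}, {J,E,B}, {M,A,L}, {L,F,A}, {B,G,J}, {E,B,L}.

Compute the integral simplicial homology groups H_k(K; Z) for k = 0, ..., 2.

Order the vertices as A < B < D < E < F < G < J < L < M. Listing each simplex with vertices in this order, K has dimension 2 with simplices:

  0-simplices (9): A, B, D, E, F, G, J, L, M
  1-simplices (19): AF, AG, AL, AM, BD, BE, BG, BJ, BL, DE, DG, DM, EJ, EL, FG, FL, GJ, JM, LM
  2-simplices (8): AFG, AFL, ALM, BDE, BDG, BEJ, BEL, BGJ

giving chain groups C_0 ≅ Z^9, C_1 ≅ Z^19, C_2 ≅ Z^8.

Boundary ∂_1: C_1 → C_0 sends each edge [p,q] (with p < q) to q − p. For instance
  ∂DM = M − D.
The 9×19 boundary matrix has rank 8 and Smith normal form diag(1,1,1,1,1,1,1,1).

∂_2: C_2 → C_1 maps a triangle to the signed sum of its edges. For instance
  ∂ALM = LM − AM + AL,
  ∂BEJ = EJ − BJ + BE.
The resulting 19×8 matrix has rank 8, and its Smith normal form has invariant factors (1,1,1,1,1,1,1,1).

Reading off H_k = ker ∂_k / im ∂_{k+1}:

  H_0: rank C_0 − rank ∂_1 = 9 − 8 = 1, and the invariant factors of ∂_1 are all 1, so H_0 ≅ Z.
  H_1: rank ker ∂_1 − rank ∂_2 = (19 − 8) − 8 = 3, and the invariant factors of ∂_2 are all 1, so H_1 ≅ Z^3.
  H_2: rank ker ∂_2 − rank ∂_3 = (8 − 8) − 0 = 0, and there is no ∂_3, so H_2 ≅ 0.

As a check, the Euler characteristic is 9 − 19 + 8 = -2, which agrees with 1 − 3 + 0 = -2.

H_0 ≅ Z,  H_1 ≅ Z^3,  H_2 = 0.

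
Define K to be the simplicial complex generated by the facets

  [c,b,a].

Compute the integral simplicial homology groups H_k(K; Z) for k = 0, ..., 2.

H_0 ≅ Z,  H_1 = 0,  H_2 = 0.

Order the vertices as a < b < c. Listing each simplex with vertices in this order, K has dimension 2 with simplices:

  0-simplices (3): a, b, c
  1-simplices (3): ab, ac, bc
  2-simplices (1): abc

giving chain groups C_0 ≅ Z^3, C_1 ≅ Z^3, C_2 ≅ Z^1.

Boundary ∂_1: C_1 → C_0 maps an edge to its endpoints' difference, ∂[p,q] = q − p. For instance
  ∂ab = b − a.
The resulting 3×3 matrix has rank 2, and its Smith normal form has invariant factors (1,1).

The boundary map ∂_2: C_2 → C_1 sends each 2-simplex [p,q,r] to [q,r] − [p,r] + [p,q]. For instance
  ∂abc = bc − ac + ab.
This gives a 3×1 integer matrix of rank 1; reducing to Smith normal form yields diagonal entries (1).

Computing H_k = (kernel of ∂_k) / (image of ∂_{k+1}):

  H_0: rank C_0 − rank ∂_1 = 3 − 2 = 1, and the invariant factors of ∂_1 are all 1, so H_0 ≅ Z.
  H_1: rank ker ∂_1 − rank ∂_2 = (3 − 2) − 1 = 0, and the invariant factors of ∂_2 are all 1, so H_1 ≅ 0.
  H_2: rank ker ∂_2 − rank ∂_3 = (1 − 1) − 0 = 0, and there is no ∂_3, so H_2 ≅ 0.

(K is a triangulation of the 2-simplex.)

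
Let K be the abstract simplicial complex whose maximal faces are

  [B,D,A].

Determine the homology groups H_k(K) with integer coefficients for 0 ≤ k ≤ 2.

H_0 = Z,  H_1 = 0,  H_2 = 0.

Take the total order A < B < D on the vertex set. Then K (dimension 2) consists of the simplices:

  0-simplices (3): A, B, D
  1-simplices (3): AB, AD, BD
  2-simplices (1): ABD

so the chain groups are C_0 ≅ Z^3, C_1 ≅ Z^3, C_2 ≅ Z^1.

∂_1: C_1 → C_0 sends each edge [p,q] (with p < q) to q − p. For instance
  ∂BD = D − B.
This gives a 3×3 integer matrix of rank 2; reducing to Smith normal form yields diagonal entries (1,1).

Boundary ∂_2: C_2 → C_1 maps a triangle to the signed sum of its edges. For instance
  ∂ABD = BD − AD + AB.
As a 3×1 matrix over Z this has rank 1, with invariant factors (1).

Reading off H_k = ker ∂_k / im ∂_{k+1}:

  H_0: rank C_0 − rank ∂_1 = 3 − 2 = 1, and the invariant factors of ∂_1 are all 1, so H_0 = Z.
  H_1: rank ker ∂_1 − rank ∂_2 = (3 − 2) − 1 = 0, and the invariant factors of ∂_2 are all 1, so H_1 = 0.
  H_2: rank ker ∂_2 − rank ∂_3 = (1 − 1) − 0 = 0, and there is no ∂_3, so H_2 = 0.

As a check, the Euler characteristic is 3 − 3 + 1 = 1, which agrees with 1 − 0 + 0 = 1.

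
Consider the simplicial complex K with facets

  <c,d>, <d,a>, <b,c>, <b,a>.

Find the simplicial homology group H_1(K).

K has 4 vertices, 4 edges.
rank ∂_1 = 3, rank ∂_2 = 0 ⇒ b_1 = 4 − 3 − 0 = 1. So H_1 ≅ Z.

H_1 ≅ Z.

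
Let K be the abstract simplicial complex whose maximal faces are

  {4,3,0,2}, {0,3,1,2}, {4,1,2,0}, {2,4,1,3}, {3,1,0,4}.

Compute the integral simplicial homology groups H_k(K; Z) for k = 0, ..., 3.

H_0 ≅ Z,  H_1 = 0,  H_2 = 0,  H_3 ≅ Z.

Take the total order 0 < 1 < 2 < 3 < 4 on the vertex set. Then K (dimension 3) consists of the simplices:

  0-simplices (5): [0], [1], [2], [3], [4]
  1-simplices (10): [0,1], [0,2], [0,3], [0,4], [1,2], [1,3], [1,4], [2,3], [2,4], [3,4]
  2-simplices (10): [0,1,2], [0,1,3], [0,1,4], [0,2,3], [0,2,4], [0,3,4], [1,2,3], [1,2,4], [1,3,4], [2,3,4]
  3-simplices (5): [0,1,2,3], [0,1,2,4], [0,1,3,4], [0,2,3,4], [1,2,3,4]

giving chain groups C_0 ≅ Z^5, C_1 ≅ Z^10, C_2 ≅ Z^10, C_3 ≅ Z^5.

∂_1: C_1 → C_0 sends each edge [p,q] (with p < q) to q − p.
This gives a 5×10 integer matrix of rank 4; reducing to Smith normal form yields diagonal entries (1,1,1,1).

Boundary ∂_2: C_2 → C_1 acts by ∂[p,q,r] = [q,r] − [p,r] + [p,q]. For instance
  ∂[0,1,2] = [1,2] − [0,2] + [0,1],
  ∂[0,1,4] = [1,4] − [0,4] + [0,1].
The 10×10 boundary matrix has rank 6 and Smith normal form diag(1,1,1,1,1,1).

The boundary map ∂_3: C_3 → C_2 sends each 3-simplex σ to the alternating sum Σ_i (−1)^i (σ with its i-th vertex removed). For instance
  ∂[0,1,3,4] = [1,3,4] − [0,3,4] + [0,1,4] − [0,1,3],
  ∂[1,2,3,4] = [2,3,4] − [1,3,4] + [1,2,4] − [1,2,3].
As a 10×5 matrix over Z this has rank 4, with invariant factors (1,1,1,1).

Reading off H_k = ker ∂_k / im ∂_{k+1}:

  H_0: rank C_0 − rank ∂_1 = 5 − 4 = 1, and the invariant factors of ∂_1 are all 1, so H_0 ≅ Z.
  H_1: rank ker ∂_1 − rank ∂_2 = (10 − 4) − 6 = 0, and the invariant factors of ∂_2 are all 1, so H_1 ≅ 0.
  H_2: rank ker ∂_2 − rank ∂_3 = (10 − 6) − 4 = 0, and the invariant factors of ∂_3 are all 1, so H_2 ≅ 0.
  H_3: rank ker ∂_3 − rank ∂_4 = (5 − 4) − 0 = 1, and there is no ∂_4, so H_3 ≅ Z.

As a check, the Euler characteristic is 5 − 10 + 10 − 5 = 0, which agrees with 1 − 0 + 0 − 1 = 0.
(K is a triangulation of the 3-sphere S^3.)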